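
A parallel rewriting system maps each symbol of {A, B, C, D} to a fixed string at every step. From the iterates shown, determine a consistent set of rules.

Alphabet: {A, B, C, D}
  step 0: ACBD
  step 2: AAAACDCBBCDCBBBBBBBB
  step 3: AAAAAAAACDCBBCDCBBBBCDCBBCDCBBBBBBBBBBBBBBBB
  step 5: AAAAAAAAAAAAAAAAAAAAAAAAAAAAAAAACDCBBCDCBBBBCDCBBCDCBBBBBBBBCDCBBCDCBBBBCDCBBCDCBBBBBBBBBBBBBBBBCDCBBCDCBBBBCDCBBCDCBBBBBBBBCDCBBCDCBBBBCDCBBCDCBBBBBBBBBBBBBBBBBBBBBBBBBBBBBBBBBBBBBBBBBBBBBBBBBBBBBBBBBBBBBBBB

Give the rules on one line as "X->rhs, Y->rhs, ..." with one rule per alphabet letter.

  step 2 ⇒ step 3: AAAACDCBBCDCBBBBBBBB ⇒ AA·AA·AA·AA·CDC·BB·CDC·BB·BB·CDC·BB·CDC·BB·BB·BB·BB·BB·BB·BB·BB
    A ↦ AA
    B ↦ BB
    C ↦ CDC
    D ↦ BB

A->AA, B->BB, C->CDC, D->BB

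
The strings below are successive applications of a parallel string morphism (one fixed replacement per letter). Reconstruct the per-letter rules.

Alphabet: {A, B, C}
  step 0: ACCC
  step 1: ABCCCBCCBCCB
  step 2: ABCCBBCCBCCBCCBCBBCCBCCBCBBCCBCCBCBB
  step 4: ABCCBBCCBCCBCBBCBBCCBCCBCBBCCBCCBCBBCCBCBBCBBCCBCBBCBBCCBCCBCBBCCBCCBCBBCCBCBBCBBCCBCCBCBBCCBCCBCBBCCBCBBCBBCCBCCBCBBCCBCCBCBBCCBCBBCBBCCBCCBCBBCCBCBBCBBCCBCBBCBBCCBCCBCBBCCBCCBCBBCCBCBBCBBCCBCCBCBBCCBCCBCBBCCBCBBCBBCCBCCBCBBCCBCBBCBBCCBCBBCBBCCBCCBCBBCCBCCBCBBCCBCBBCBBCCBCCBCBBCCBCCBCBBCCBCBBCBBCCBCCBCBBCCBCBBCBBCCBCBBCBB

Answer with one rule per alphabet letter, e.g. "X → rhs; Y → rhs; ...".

  step 1 ⇒ step 2: ABCCCBCCBCCB ⇒ ABC·CBB·CCB·CCB·CCB·CBB·CCB·CCB·CBB·CCB·CCB·CBB
    A ↦ ABC
    B ↦ CBB
    C ↦ CCB

A->ABC, B->CBB, C->CCB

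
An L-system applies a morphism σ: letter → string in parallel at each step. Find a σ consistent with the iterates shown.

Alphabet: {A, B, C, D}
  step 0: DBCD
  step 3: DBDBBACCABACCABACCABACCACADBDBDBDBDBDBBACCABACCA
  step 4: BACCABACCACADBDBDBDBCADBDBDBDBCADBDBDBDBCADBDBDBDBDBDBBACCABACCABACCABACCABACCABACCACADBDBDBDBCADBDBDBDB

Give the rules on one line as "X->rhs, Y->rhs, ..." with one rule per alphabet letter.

A->DB, B->CA, C->DB, D->BAC

  step 3 ⇒ step 4: DBDBBACCABACCABACCABACCACADBDBDBDBDBDBBACCABACCA ⇒ BAC·CA·BAC·CA·CA·DB·DB·DB·DB·CA·DB·DB·DB·DB·CA·DB·DB·DB·DB·CA·DB·DB·DB·DB·DB·DB·BAC·CA·BAC·CA·BAC·CA·BAC·CA·BAC·CA·BAC·CA·CA·DB·DB·DB·DB·CA·DB·DB·DB·DB
    A ↦ DB
    B ↦ CA
    C ↦ DB
    D ↦ BAC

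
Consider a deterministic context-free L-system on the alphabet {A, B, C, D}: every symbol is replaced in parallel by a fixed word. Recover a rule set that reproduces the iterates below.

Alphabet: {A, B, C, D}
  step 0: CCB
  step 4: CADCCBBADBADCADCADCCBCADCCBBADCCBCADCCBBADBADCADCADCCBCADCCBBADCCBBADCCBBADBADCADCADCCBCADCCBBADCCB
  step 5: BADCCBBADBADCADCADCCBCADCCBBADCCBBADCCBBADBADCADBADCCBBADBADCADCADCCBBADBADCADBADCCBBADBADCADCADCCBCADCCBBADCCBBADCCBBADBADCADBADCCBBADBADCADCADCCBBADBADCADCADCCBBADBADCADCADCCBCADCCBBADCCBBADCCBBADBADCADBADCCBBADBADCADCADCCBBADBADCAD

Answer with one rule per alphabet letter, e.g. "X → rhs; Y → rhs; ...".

A->C, B->CAD, C->BAD, D->CB

  step 4 ⇒ step 5: CADCCBBADBADCADCADCCBCADCCBBADCCBCADCCBBADBADCADCADCCBCADCCBBADCCBBADCCBBADBADCADCADCCBCADCCBBADCCB ⇒ BAD·C·CB·BAD·BAD·CAD·CAD·C·CB·CAD·C·CB·BAD·C·CB·BAD·C·CB·BAD·BAD·CAD·BAD·C·CB·BAD·BAD·CAD·CAD·C·CB·BAD·BAD·CAD·BAD·C·CB·BAD·BAD·CAD·CAD·C·CB·CAD·C·CB·BAD·C·CB·BAD·C·CB·BAD·BAD·CAD·BAD·C·CB·BAD·BAD·CAD·CAD·C·CB·BAD·BAD·CAD·CAD·C·CB·BAD·BAD·CAD·CAD·C·CB·CAD·C·CB·BAD·C·CB·BAD·C·CB·BAD·BAD·CAD·BAD·C·CB·BAD·BAD·CAD·CAD·C·CB·BAD·BAD·CAD
    A ↦ C
    B ↦ CAD
    C ↦ BAD
    D ↦ CB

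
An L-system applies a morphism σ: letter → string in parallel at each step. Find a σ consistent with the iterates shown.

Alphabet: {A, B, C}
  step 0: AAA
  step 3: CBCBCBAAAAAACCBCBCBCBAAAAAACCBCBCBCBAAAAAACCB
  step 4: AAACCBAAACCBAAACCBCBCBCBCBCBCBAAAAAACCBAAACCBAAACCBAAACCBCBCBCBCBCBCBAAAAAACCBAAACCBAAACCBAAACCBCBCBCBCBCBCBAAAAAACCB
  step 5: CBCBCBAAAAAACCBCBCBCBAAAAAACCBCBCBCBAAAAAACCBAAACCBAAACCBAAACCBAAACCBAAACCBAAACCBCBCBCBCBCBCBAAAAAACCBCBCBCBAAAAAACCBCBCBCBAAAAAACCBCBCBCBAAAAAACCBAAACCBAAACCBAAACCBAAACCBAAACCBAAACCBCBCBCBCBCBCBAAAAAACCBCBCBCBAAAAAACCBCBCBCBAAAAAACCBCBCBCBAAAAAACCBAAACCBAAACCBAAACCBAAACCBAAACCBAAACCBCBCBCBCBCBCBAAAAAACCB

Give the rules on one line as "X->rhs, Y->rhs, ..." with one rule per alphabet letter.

  step 4 ⇒ step 5: AAACCBAAACCBAAACCBCBCBCBCBCBCBAAAAAACCBAAACCBAAACCBAAACCBCBCBCBCBCBCBAAAAAACCBAAACCBAAACCBAAACCBCBCBCBCBCBCBAAAAAACCB ⇒ CB·CB·CB·AAA·AAA·CCB·CB·CB·CB·AAA·AAA·CCB·CB·CB·CB·AAA·AAA·CCB·AAA·CCB·AAA·CCB·AAA·CCB·AAA·CCB·AAA·CCB·AAA·CCB·CB·CB·CB·CB·CB·CB·AAA·AAA·CCB·CB·CB·CB·AAA·AAA·CCB·CB·CB·CB·AAA·AAA·CCB·CB·CB·CB·AAA·AAA·CCB·AAA·CCB·AAA·CCB·AAA·CCB·AAA·CCB·AAA·CCB·AAA·CCB·CB·CB·CB·CB·CB·CB·AAA·AAA·CCB·CB·CB·CB·AAA·AAA·CCB·CB·CB·CB·AAA·AAA·CCB·CB·CB·CB·AAA·AAA·CCB·AAA·CCB·AAA·CCB·AAA·CCB·AAA·CCB·AAA·CCB·AAA·CCB·CB·CB·CB·CB·CB·CB·AAA·AAA·CCB
    A ↦ CB
    B ↦ CCB
    C ↦ AAA

A->CB, B->CCB, C->AAA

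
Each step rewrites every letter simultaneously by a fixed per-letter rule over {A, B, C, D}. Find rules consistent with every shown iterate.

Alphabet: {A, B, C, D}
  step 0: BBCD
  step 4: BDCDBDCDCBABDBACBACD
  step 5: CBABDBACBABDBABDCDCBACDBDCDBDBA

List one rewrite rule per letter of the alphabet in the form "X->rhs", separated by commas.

  step 4 ⇒ step 5: BDCDBDCDCBABDBACBACD ⇒ C·BA·BD·BA·C·BA·BD·BA·BD·C·D·C·BA·C·D·BD·C·D·BD·BA
    A ↦ D
    B ↦ C
    C ↦ BD
    D ↦ BA

A->D, B->C, C->BD, D->BA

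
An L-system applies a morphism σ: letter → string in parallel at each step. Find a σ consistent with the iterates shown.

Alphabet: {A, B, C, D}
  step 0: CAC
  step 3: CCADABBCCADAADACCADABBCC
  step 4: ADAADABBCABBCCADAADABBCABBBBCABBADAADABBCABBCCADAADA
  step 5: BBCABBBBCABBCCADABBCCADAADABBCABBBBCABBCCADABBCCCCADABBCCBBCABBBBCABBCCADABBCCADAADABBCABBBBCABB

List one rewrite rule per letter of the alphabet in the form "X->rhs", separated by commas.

A->BB, B->C, C->ADA, D->CA

  step 4 ⇒ step 5: ADAADABBCABBCCADAADABBCABBBBCABBADAADABBCABBCCADAADA ⇒ BB·CA·BB·BB·CA·BB·C·C·ADA·BB·C·C·ADA·ADA·BB·CA·BB·BB·CA·BB·C·C·ADA·BB·C·C·C·C·ADA·BB·C·C·BB·CA·BB·BB·CA·BB·C·C·ADA·BB·C·C·ADA·ADA·BB·CA·BB·BB·CA·BB
    A ↦ BB
    B ↦ C
    C ↦ ADA
    D ↦ CA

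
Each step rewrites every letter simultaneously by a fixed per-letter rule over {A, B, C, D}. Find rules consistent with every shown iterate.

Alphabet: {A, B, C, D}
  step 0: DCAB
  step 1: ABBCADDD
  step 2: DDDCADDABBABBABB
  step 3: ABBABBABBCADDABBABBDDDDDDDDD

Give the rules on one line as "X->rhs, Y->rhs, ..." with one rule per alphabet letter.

  step 2 ⇒ step 3: DDDCADDABBABBABB ⇒ ABB·ABB·ABB·CAD·D·ABB·ABB·D·D·D·D·D·D·D·D·D
    A ↦ D
    B ↦ D
    C ↦ CAD
    D ↦ ABB

A->D, B->D, C->CAD, D->ABB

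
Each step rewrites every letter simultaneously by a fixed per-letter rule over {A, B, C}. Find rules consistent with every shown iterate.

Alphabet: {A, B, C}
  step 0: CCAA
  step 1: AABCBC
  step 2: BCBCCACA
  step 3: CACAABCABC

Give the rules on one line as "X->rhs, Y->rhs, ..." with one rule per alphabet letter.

  step 2 ⇒ step 3: BCBCCACA ⇒ C·A·C·A·A·BC·A·BC
    A ↦ BC
    B ↦ C
    C ↦ A

A->BC, B->C, C->A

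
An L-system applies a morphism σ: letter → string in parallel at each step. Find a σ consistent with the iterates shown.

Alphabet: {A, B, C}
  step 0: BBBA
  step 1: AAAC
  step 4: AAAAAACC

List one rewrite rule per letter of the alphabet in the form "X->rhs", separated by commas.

A->C, B->A, C->BB

  step 0 ⇒ step 1: BBBA ⇒ A·A·A·C
    A ↦ C
    B ↦ A
    C ↦ BB  (constrained at step 1)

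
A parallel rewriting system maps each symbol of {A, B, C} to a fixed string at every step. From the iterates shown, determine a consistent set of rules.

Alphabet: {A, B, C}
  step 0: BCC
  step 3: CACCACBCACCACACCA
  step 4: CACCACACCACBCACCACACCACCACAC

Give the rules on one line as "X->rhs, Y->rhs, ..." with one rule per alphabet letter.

  step 3 ⇒ step 4: CACCACBCACCACACCA ⇒ CA·C·CA·CA·C·CA·CB·CA·C·CA·CA·C·CA·C·CA·CA·C
    A ↦ C
    B ↦ CB
    C ↦ CA

A->C, B->CB, C->CA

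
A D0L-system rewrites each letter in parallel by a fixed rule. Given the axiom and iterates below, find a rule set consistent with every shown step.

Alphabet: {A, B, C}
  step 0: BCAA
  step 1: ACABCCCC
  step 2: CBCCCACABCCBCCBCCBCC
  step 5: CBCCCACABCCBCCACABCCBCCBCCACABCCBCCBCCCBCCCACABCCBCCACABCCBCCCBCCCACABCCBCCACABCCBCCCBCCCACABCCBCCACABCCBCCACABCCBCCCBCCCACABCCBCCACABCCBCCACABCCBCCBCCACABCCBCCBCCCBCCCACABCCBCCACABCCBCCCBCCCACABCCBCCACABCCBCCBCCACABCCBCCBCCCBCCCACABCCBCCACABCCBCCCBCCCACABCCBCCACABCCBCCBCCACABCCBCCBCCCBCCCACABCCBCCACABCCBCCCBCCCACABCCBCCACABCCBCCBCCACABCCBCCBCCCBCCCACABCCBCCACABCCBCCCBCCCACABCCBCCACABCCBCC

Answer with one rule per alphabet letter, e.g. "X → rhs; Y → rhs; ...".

A->C, B->ACA, C->BCC

  step 1 ⇒ step 2: ACABCCCC ⇒ C·BCC·C·ACA·BCC·BCC·BCC·BCC
    A ↦ C
    B ↦ ACA
    C ↦ BCC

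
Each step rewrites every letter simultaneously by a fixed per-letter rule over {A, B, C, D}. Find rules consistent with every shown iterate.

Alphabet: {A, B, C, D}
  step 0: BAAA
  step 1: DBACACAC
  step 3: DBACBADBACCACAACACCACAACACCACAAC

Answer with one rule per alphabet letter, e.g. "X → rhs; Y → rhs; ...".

  step 0 ⇒ step 1: BAAA ⇒ DB·AC·AC·AC
    A ↦ AC
    B ↦ DB
    C ↦ CA  (constrained at step 1)
    D ↦ BA  (constrained at step 1)

A->AC, B->DB, C->CA, D->BA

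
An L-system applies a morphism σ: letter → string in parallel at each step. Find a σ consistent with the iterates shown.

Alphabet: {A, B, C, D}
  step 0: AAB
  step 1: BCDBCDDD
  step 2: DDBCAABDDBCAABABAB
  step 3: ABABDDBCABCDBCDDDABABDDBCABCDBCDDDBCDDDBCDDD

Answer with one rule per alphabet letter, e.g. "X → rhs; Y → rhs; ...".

  step 2 ⇒ step 3: DDBCAABDDBCAABABAB ⇒ AB·AB·DD·BCA·BCD·BCD·DD·AB·AB·DD·BCA·BCD·BCD·DD·BCD·DD·BCD·DD
    A ↦ BCD
    B ↦ DD
    C ↦ BCA
    D ↦ AB

A->BCD, B->DD, C->BCA, D->AB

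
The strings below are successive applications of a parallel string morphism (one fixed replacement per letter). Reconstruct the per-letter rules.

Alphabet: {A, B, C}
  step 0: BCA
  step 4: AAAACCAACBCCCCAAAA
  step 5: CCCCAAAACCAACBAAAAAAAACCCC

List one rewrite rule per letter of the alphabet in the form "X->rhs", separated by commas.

  step 4 ⇒ step 5: AAAACCAACBCCCCAAAA ⇒ C·C·C·C·AA·AA·C·C·AA·CB·AA·AA·AA·AA·C·C·C·C
    A ↦ C
    B ↦ CB
    C ↦ AA

A->C, B->CB, C->AA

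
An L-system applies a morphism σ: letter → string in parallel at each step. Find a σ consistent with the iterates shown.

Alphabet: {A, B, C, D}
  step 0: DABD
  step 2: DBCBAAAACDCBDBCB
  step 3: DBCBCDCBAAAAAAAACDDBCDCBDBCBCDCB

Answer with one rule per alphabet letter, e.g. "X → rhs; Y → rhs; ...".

  step 2 ⇒ step 3: DBCBAAAACDCBDBCB ⇒ DB·CB·CD·CB·AA·AA·AA·AA·CD·DB·CD·CB·DB·CB·CD·CB
    A ↦ AA
    B ↦ CB
    C ↦ CD
    D ↦ DB

A->AA, B->CB, C->CD, D->DB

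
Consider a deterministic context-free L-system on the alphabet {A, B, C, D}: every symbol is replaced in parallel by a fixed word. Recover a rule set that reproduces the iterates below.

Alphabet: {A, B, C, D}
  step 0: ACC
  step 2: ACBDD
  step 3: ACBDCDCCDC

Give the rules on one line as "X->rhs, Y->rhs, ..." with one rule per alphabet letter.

A->AC, B->D, C->B, D->CDC

  step 2 ⇒ step 3: ACBDD ⇒ AC·B·D·CDC·CDC
    A ↦ AC
    B ↦ D
    C ↦ B
    D ↦ CDC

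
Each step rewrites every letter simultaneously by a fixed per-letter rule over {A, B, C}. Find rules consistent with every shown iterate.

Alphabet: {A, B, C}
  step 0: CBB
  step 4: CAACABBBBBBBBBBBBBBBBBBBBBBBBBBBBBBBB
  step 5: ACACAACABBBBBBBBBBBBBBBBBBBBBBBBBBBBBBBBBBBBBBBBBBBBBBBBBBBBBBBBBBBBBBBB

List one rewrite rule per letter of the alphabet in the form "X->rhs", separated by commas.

A->CA, B->BB, C->A

  step 4 ⇒ step 5: CAACABBBBBBBBBBBBBBBBBBBBBBBBBBBBBBBB ⇒ A·CA·CA·A·CA·BB·BB·BB·BB·BB·BB·BB·BB·BB·BB·BB·BB·BB·BB·BB·BB·BB·BB·BB·BB·BB·BB·BB·BB·BB·BB·BB·BB·BB·BB·BB·BB
    A ↦ CA
    B ↦ BB
    C ↦ A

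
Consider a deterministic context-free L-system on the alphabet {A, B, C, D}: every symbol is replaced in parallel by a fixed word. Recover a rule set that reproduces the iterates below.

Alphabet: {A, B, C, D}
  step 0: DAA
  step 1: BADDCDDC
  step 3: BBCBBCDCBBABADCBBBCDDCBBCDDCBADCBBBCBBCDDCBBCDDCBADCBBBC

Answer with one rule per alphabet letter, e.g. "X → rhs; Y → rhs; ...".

  step 0 ⇒ step 1: DAA ⇒ BA·DDC·DDC
    A ↦ DDC
    D ↦ BA
    B ↦ BBC  (constrained at step 1)
    C ↦ DCB  (constrained at step 1)

A->DDC, B->BBC, C->DCB, D->BA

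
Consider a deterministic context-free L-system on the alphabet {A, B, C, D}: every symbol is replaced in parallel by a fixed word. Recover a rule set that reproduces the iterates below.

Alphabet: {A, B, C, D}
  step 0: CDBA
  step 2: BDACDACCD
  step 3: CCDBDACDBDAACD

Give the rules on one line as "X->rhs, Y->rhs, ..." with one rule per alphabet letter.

A->BD, B->C, C->A, D->CD

  step 2 ⇒ step 3: BDACDACCD ⇒ C·CD·BD·A·CD·BD·A·A·CD
    A ↦ BD
    B ↦ C
    C ↦ A
    D ↦ CD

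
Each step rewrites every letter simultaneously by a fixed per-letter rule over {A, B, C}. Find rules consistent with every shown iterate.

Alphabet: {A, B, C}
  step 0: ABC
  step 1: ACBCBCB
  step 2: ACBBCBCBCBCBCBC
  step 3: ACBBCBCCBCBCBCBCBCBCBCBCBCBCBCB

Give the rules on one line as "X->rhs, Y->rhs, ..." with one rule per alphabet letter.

  step 2 ⇒ step 3: ACBBCBCBCBCBCBC ⇒ ACB·BCB·C·C·BCB·C·BCB·C·BCB·C·BCB·C·BCB·C·BCB
    A ↦ ACB
    B ↦ C
    C ↦ BCB

A->ACB, B->C, C->BCB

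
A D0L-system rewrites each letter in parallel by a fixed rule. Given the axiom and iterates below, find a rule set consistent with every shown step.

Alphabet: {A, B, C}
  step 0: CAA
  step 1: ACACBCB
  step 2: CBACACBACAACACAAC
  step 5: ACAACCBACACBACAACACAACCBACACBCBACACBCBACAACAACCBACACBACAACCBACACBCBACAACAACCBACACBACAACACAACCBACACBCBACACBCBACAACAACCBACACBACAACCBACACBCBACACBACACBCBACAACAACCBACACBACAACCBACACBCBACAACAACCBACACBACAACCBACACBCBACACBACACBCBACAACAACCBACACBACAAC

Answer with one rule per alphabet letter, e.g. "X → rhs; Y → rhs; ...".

  step 1 ⇒ step 2: ACACBCB ⇒ CB·ACA·CB·ACA·AC·ACA·AC
    A ↦ CB
    B ↦ AC
    C ↦ ACA

A->CB, B->AC, C->ACA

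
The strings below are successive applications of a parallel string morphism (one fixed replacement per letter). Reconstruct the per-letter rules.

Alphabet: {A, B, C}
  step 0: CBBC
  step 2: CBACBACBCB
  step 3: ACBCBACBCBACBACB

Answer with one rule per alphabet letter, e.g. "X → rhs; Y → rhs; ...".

  step 2 ⇒ step 3: CBACBACBCB ⇒ A·CB·CB·A·CB·CB·A·CB·A·CB
    A ↦ CB
    B ↦ CB
    C ↦ A

A->CB, B->CB, C->A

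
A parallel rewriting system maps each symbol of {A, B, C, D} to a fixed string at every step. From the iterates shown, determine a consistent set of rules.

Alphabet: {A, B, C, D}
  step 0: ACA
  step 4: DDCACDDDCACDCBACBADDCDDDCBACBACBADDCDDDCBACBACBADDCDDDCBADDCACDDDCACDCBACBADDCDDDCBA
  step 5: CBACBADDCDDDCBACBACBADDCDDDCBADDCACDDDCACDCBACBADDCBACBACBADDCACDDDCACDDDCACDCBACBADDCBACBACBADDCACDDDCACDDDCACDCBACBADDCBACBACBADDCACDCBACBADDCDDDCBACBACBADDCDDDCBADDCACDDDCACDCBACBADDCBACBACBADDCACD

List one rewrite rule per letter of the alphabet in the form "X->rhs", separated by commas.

A->CD, B->CA, C->DD, D->CBA

  step 4 ⇒ step 5: DDCACDDDCACDCBACBADDCDDDCBACBACBADDCDDDCBACBACBADDCDDDCBADDCACDDDCACDCBACBADDCDDDCBA ⇒ CBA·CBA·DD·CD·DD·CBA·CBA·CBA·DD·CD·DD·CBA·DD·CA·CD·DD·CA·CD·CBA·CBA·DD·CBA·CBA·CBA·DD·CA·CD·DD·CA·CD·DD·CA·CD·CBA·CBA·DD·CBA·CBA·CBA·DD·CA·CD·DD·CA·CD·DD·CA·CD·CBA·CBA·DD·CBA·CBA·CBA·DD·CA·CD·CBA·CBA·DD·CD·DD·CBA·CBA·CBA·DD·CD·DD·CBA·DD·CA·CD·DD·CA·CD·CBA·CBA·DD·CBA·CBA·CBA·DD·CA·CD
    A ↦ CD
    B ↦ CA
    C ↦ DD
    D ↦ CBA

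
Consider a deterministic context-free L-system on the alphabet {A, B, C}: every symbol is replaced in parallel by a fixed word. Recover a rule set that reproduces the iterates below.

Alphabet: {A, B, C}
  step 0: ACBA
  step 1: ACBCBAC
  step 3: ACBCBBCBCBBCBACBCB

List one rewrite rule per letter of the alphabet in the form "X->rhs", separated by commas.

  step 0 ⇒ step 1: ACBA ⇒ AC·B·CB·AC
    A ↦ AC
    B ↦ CB
    C ↦ B

A->AC, B->CB, C->B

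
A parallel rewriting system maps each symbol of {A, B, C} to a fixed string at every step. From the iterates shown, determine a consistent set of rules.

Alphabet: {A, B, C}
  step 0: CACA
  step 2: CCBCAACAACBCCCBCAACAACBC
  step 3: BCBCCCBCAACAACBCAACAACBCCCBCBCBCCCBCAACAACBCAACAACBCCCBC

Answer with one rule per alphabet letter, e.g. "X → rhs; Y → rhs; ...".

A->AAC, B->CC, C->BC

  step 2 ⇒ step 3: CCBCAACAACBCCCBCAACAACBC ⇒ BC·BC·CC·BC·AAC·AAC·BC·AAC·AAC·BC·CC·BC·BC·BC·CC·BC·AAC·AAC·BC·AAC·AAC·BC·CC·BC
    A ↦ AAC
    B ↦ CC
    C ↦ BC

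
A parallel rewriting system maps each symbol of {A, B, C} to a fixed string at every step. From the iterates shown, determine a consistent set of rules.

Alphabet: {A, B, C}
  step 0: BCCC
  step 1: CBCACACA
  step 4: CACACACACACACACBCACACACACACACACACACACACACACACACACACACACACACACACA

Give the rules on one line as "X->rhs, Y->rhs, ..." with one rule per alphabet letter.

A->CA, B->CB, C->CA

  step 0 ⇒ step 1: BCCC ⇒ CB·CA·CA·CA
    B ↦ CB
    C ↦ CA
    A ↦ CA  (constrained at step 1)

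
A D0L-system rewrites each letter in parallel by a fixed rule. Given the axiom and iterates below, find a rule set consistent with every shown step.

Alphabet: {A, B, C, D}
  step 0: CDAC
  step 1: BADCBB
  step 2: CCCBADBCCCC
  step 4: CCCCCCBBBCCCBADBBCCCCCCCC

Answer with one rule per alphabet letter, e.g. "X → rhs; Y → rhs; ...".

A->CB, B->CC, C->B, D->AD

  step 1 ⇒ step 2: BADCBB ⇒ CC·CB·AD·B·CC·CC
    A ↦ CB
    B ↦ CC
    C ↦ B
    D ↦ AD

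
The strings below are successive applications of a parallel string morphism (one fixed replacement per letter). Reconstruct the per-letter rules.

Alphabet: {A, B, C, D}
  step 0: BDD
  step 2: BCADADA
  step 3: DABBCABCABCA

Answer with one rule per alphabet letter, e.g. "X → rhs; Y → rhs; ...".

  step 2 ⇒ step 3: BCADADA ⇒ DA·BB·CA·B·CA·B·CA
    A ↦ CA
    B ↦ DA
    C ↦ BB
    D ↦ B

A->CA, B->DA, C->BB, D->B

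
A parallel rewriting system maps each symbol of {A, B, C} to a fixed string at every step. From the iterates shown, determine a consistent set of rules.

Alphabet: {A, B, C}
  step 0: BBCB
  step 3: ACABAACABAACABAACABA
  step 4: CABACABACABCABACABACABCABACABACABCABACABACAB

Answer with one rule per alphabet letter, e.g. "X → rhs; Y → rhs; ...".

  step 3 ⇒ step 4: ACABAACABAACABAACABA ⇒ CAB·A·CAB·A·CAB·CAB·A·CAB·A·CAB·CAB·A·CAB·A·CAB·CAB·A·CAB·A·CAB
    A ↦ CAB
    B ↦ A
    C ↦ A

A->CAB, B->A, C->A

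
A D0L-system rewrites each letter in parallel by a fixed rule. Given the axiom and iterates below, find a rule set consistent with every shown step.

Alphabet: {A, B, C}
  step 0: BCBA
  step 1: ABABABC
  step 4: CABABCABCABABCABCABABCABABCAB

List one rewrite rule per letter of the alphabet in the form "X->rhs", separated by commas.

A->C, B->AB, C->AB

  step 0 ⇒ step 1: BCBA ⇒ AB·AB·AB·C
    A ↦ C
    B ↦ AB
    C ↦ AB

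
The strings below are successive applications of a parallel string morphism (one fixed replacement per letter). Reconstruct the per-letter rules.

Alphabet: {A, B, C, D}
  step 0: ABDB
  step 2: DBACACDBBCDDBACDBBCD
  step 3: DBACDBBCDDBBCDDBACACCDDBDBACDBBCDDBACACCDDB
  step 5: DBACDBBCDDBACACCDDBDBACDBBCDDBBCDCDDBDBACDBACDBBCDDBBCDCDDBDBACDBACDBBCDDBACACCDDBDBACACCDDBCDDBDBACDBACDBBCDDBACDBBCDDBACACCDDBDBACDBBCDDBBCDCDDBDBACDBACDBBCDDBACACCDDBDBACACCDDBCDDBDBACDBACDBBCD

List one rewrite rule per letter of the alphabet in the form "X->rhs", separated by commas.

  step 2 ⇒ step 3: DBACACDBBCDDBACDBBCD ⇒ DB·AC·DBB·CD·DBB·CD·DB·AC·AC·CD·DB·DB·AC·DBB·CD·DB·AC·AC·CD·DB
    A ↦ DBB
    B ↦ AC
    C ↦ CD
    D ↦ DB

A->DBB, B->AC, C->CD, D->DB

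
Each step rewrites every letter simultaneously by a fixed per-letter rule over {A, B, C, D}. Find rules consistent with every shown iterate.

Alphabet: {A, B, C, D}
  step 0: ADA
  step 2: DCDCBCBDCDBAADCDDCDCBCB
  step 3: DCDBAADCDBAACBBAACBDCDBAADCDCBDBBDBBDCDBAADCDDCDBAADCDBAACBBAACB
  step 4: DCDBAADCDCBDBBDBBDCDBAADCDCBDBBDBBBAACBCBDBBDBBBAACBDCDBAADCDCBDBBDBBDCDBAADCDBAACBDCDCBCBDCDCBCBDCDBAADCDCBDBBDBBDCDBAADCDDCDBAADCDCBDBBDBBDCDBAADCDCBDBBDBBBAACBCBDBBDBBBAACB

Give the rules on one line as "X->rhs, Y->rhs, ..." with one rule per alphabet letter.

  step 3 ⇒ step 4: DCDBAADCDBAACBBAACBDCDBAADCDCBDBBDBBDCDBAADCDDCDBAADCDBAACBBAACB ⇒ DCD·BAA·DCD·CB·DBB·DBB·DCD·BAA·DCD·CB·DBB·DBB·BAA·CB·CB·DBB·DBB·BAA·CB·DCD·BAA·DCD·CB·DBB·DBB·DCD·BAA·DCD·BAA·CB·DCD·CB·CB·DCD·CB·CB·DCD·BAA·DCD·CB·DBB·DBB·DCD·BAA·DCD·DCD·BAA·DCD·CB·DBB·DBB·DCD·BAA·DCD·CB·DBB·DBB·BAA·CB·CB·DBB·DBB·BAA·CB
    A ↦ DBB
    B ↦ CB
    C ↦ BAA
    D ↦ DCD

A->DBB, B->CB, C->BAA, D->DCD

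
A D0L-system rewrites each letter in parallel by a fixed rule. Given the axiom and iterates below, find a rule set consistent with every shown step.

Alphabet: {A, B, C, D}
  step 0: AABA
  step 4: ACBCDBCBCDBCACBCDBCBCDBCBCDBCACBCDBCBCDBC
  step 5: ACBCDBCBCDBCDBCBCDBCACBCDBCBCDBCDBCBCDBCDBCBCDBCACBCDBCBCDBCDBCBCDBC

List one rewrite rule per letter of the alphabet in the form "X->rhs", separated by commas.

A->AC, B->D, C->BC, D->BC

  step 4 ⇒ step 5: ACBCDBCBCDBCACBCDBCBCDBCBCDBCACBCDBCBCDBC ⇒ AC·BC·D·BC·BC·D·BC·D·BC·BC·D·BC·AC·BC·D·BC·BC·D·BC·D·BC·BC·D·BC·D·BC·BC·D·BC·AC·BC·D·BC·BC·D·BC·D·BC·BC·D·BC
    A ↦ AC
    B ↦ D
    C ↦ BC
    D ↦ BC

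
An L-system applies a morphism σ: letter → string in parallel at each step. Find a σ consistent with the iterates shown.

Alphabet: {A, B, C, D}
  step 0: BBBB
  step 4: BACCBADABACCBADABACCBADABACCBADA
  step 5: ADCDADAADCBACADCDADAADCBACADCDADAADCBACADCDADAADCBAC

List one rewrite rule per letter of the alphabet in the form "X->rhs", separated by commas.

A->C, B->AD, C->DA, D->BA

  step 4 ⇒ step 5: BACCBADABACCBADABACCBADABACCBADA ⇒ AD·C·DA·DA·AD·C·BA·C·AD·C·DA·DA·AD·C·BA·C·AD·C·DA·DA·AD·C·BA·C·AD·C·DA·DA·AD·C·BA·C
    A ↦ C
    B ↦ AD
    C ↦ DA
    D ↦ BA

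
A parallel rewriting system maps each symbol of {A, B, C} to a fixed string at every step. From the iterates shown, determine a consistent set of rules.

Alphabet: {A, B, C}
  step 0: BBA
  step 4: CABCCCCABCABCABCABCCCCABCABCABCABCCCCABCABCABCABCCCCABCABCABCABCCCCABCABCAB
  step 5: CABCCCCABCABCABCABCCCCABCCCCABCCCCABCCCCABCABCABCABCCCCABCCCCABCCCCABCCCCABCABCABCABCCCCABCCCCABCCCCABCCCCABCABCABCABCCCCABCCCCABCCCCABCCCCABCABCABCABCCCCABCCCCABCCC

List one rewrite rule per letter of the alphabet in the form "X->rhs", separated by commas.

  step 4 ⇒ step 5: CABCCCCABCABCABCABCCCCABCABCABCABCCCCABCABCABCABCCCCABCABCABCABCCCCABCABCAB ⇒ CAB·C·CC·CAB·CAB·CAB·CAB·C·CC·CAB·C·CC·CAB·C·CC·CAB·C·CC·CAB·CAB·CAB·CAB·C·CC·CAB·C·CC·CAB·C·CC·CAB·C·CC·CAB·CAB·CAB·CAB·C·CC·CAB·C·CC·CAB·C·CC·CAB·C·CC·CAB·CAB·CAB·CAB·C·CC·CAB·C·CC·CAB·C·CC·CAB·C·CC·CAB·CAB·CAB·CAB·C·CC·CAB·C·CC·CAB·C·CC
    A ↦ C
    B ↦ CC
    C ↦ CAB

A->C, B->CC, C->CAB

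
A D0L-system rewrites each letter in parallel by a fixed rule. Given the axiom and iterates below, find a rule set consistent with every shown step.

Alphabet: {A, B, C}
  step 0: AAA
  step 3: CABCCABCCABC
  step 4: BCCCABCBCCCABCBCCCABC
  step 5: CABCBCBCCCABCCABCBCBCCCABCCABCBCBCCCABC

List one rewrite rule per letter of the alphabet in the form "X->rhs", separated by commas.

A->C, B->CA, C->BC

  step 4 ⇒ step 5: BCCCABCBCCCABCBCCCABC ⇒ CA·BC·BC·BC·C·CA·BC·CA·BC·BC·BC·C·CA·BC·CA·BC·BC·BC·C·CA·BC
    A ↦ C
    B ↦ CA
    C ↦ BC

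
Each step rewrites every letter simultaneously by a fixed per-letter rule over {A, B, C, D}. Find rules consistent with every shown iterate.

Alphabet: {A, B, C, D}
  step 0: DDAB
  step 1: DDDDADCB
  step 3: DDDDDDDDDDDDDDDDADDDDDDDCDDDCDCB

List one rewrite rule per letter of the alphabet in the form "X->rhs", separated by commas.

A->AD, B->CB, C->CD, D->DD

  step 0 ⇒ step 1: DDAB ⇒ DD·DD·AD·CB
    A ↦ AD
    B ↦ CB
    D ↦ DD
    C ↦ CD  (constrained at step 1)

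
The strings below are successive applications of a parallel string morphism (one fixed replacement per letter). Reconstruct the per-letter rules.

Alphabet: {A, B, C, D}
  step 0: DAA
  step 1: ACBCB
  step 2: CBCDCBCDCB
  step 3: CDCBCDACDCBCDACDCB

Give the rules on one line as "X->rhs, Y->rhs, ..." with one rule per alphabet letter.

A->CB, B->CB, C->CD, D->A

  step 2 ⇒ step 3: CBCDCBCDCB ⇒ CD·CB·CD·A·CD·CB·CD·A·CD·CB
    B ↦ CB
    C ↦ CD
    D ↦ A
  step 0 ⇒ step 1: DAA ⇒ A·CB·CB
    A ↦ CB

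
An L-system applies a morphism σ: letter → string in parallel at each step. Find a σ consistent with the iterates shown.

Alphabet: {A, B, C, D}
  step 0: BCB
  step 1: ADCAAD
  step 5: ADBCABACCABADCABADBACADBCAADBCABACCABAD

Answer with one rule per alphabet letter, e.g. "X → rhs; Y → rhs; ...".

  step 0 ⇒ step 1: BCB ⇒ AD·CA·AD
    B ↦ AD
    C ↦ CA
    A ↦ B  (constrained at step 1)
    D ↦ AC  (constrained at step 1)

A->B, B->AD, C->CA, D->AC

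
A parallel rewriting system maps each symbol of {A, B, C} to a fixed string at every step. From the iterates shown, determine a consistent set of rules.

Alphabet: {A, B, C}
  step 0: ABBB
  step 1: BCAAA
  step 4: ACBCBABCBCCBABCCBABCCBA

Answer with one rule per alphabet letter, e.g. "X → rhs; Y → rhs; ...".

A->BC, B->A, C->CB

  step 0 ⇒ step 1: ABBB ⇒ BC·A·A·A
    A ↦ BC
    B ↦ A
    C ↦ CB  (constrained at step 1)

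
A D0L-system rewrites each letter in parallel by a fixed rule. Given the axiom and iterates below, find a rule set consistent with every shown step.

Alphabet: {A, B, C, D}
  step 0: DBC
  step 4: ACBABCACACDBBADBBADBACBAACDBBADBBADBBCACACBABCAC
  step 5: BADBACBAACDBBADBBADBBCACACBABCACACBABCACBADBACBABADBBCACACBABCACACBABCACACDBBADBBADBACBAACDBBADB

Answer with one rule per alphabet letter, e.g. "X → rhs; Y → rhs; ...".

A->BA, B->AC, C->DB, D->BC

  step 4 ⇒ step 5: ACBABCACACDBBADBBADBACBAACDBBADBBADBBCACACBABCAC ⇒ BA·DB·AC·BA·AC·DB·BA·DB·BA·DB·BC·AC·AC·BA·BC·AC·AC·BA·BC·AC·BA·DB·AC·BA·BA·DB·BC·AC·AC·BA·BC·AC·AC·BA·BC·AC·AC·DB·BA·DB·BA·DB·AC·BA·AC·DB·BA·DB
    A ↦ BA
    B ↦ AC
    C ↦ DB
    D ↦ BC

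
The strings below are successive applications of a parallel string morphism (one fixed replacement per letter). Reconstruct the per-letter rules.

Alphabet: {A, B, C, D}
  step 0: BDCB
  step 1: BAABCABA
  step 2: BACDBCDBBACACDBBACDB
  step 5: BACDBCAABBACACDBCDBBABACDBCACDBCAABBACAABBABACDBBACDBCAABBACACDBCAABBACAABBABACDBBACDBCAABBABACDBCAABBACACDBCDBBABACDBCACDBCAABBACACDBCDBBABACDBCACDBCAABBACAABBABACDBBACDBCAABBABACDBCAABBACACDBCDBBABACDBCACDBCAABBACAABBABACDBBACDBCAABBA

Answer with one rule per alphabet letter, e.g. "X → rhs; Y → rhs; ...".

A->CDB, B->BA, C->CA, D->AB

  step 1 ⇒ step 2: BAABCABA ⇒ BA·CDB·CDB·BA·CA·CDB·BA·CDB
    A ↦ CDB
    B ↦ BA
    C ↦ CA
  step 0 ⇒ step 1: BDCB ⇒ BA·AB·CA·BA
    D ↦ AB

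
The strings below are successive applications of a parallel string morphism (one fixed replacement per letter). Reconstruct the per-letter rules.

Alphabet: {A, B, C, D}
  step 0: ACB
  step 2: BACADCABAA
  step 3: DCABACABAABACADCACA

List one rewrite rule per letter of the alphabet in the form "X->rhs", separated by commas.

A->CA, B->D, C->BA, D->BAA

  step 2 ⇒ step 3: BACADCABAA ⇒ D·CA·BA·CA·BAA·BA·CA·D·CA·CA
    A ↦ CA
    B ↦ D
    C ↦ BA
    D ↦ BAA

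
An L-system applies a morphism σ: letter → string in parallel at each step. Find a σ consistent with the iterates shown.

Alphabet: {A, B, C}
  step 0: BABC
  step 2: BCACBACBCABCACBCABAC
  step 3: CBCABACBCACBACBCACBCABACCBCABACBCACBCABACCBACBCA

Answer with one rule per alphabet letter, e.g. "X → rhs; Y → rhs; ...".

  step 2 ⇒ step 3: BCACBACBCABCACBCABAC ⇒ C·BCA·BAC·BCA·C·BAC·BCA·C·BCA·BAC·C·BCA·BAC·BCA·C·BCA·BAC·C·BAC·BCA
    A ↦ BAC
    B ↦ C
    C ↦ BCA

A->BAC, B->C, C->BCA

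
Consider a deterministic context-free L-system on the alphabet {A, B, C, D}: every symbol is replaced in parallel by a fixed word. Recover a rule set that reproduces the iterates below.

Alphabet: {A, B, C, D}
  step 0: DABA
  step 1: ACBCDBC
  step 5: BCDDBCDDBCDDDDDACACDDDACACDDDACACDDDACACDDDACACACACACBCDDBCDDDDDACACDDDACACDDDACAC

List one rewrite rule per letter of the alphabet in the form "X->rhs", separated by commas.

A->BC, B->D, C->DD, D->AC

  step 0 ⇒ step 1: DABA ⇒ AC·BC·D·BC
    A ↦ BC
    B ↦ D
    D ↦ AC
    C ↦ DD  (constrained at step 1)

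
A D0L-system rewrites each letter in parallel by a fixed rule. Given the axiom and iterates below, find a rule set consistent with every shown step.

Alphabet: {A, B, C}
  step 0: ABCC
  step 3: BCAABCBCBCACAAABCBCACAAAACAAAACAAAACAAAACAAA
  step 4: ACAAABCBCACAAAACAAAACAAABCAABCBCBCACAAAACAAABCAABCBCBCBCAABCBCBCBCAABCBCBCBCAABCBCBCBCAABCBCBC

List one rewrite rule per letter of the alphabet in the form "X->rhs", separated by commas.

A->BC, B->ACA, C->AA

  step 3 ⇒ step 4: BCAABCBCBCACAAABCBCACAAAACAAAACAAAACAAAACAAA ⇒ ACA·AA·BC·BC·ACA·AA·ACA·AA·ACA·AA·BC·AA·BC·BC·BC·ACA·AA·ACA·AA·BC·AA·BC·BC·BC·BC·AA·BC·BC·BC·BC·AA·BC·BC·BC·BC·AA·BC·BC·BC·BC·AA·BC·BC·BC
    A ↦ BC
    B ↦ ACA
    C ↦ AA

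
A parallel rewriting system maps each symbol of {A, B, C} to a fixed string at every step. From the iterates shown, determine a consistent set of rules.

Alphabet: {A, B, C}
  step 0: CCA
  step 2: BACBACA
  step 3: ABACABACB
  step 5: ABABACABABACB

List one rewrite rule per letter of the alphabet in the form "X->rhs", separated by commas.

A->B, B->A, C->AC

  step 2 ⇒ step 3: BACBACA ⇒ A·B·AC·A·B·AC·B
    A ↦ B
    B ↦ A
    C ↦ AC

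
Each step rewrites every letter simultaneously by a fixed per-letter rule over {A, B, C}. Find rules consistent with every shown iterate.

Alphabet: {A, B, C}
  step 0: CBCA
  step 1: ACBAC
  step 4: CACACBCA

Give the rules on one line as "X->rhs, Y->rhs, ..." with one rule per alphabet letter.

  step 0 ⇒ step 1: CBCA ⇒ A·CB·A·C
    A ↦ C
    B ↦ CB
    C ↦ A

A->C, B->CB, C->A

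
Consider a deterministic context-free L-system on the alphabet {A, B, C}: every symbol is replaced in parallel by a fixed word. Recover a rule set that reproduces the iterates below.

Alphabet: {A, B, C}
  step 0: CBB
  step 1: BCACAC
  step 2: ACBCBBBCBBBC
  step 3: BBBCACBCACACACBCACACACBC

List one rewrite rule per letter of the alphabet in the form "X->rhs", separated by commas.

  step 2 ⇒ step 3: ACBCBBBCBBBC ⇒ BB·BC·AC·BC·AC·AC·AC·BC·AC·AC·AC·BC
    A ↦ BB
    B ↦ AC
    C ↦ BC

A->BB, B->AC, C->BC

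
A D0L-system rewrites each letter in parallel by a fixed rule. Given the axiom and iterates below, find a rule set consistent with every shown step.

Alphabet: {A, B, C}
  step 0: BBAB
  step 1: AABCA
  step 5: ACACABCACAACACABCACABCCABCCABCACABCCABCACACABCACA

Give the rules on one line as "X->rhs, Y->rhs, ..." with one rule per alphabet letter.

A->BC, B->A, C->CA

  step 0 ⇒ step 1: BBAB ⇒ A·A·BC·A
    A ↦ BC
    B ↦ A
    C ↦ CA  (constrained at step 1)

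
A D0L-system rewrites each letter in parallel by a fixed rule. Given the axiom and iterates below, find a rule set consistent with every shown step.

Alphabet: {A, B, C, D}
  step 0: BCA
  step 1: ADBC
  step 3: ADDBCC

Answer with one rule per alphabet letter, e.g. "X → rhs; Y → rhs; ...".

  step 0 ⇒ step 1: BCA ⇒ A·D·BC
    A ↦ BC
    B ↦ A
    C ↦ D
    D ↦ C  (constrained at step 1)

A->BC, B->A, C->D, D->C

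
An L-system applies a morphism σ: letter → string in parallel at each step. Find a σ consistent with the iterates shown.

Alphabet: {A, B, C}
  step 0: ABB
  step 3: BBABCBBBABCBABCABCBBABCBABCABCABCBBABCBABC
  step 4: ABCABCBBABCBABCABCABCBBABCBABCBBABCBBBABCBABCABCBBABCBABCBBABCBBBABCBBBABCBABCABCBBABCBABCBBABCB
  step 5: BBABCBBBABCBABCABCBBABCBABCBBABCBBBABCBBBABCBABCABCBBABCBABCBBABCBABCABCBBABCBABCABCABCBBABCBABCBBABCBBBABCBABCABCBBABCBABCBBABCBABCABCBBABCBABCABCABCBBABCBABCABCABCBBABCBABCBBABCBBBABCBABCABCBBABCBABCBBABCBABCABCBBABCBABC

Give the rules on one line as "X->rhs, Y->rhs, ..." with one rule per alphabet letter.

A->BB, B->ABC, C->B

  step 4 ⇒ step 5: ABCABCBBABCBABCABCABCBBABCBABCBBABCBBBABCBABCABCBBABCBABCBBABCBBBABCBBBABCBABCABCBBABCBABCBBABCB ⇒ BB·ABC·B·BB·ABC·B·ABC·ABC·BB·ABC·B·ABC·BB·ABC·B·BB·ABC·B·BB·ABC·B·ABC·ABC·BB·ABC·B·ABC·BB·ABC·B·ABC·ABC·BB·ABC·B·ABC·ABC·ABC·BB·ABC·B·ABC·BB·ABC·B·BB·ABC·B·ABC·ABC·BB·ABC·B·ABC·BB·ABC·B·ABC·ABC·BB·ABC·B·ABC·ABC·ABC·BB·ABC·B·ABC·ABC·ABC·BB·ABC·B·ABC·BB·ABC·B·BB·ABC·B·ABC·ABC·BB·ABC·B·ABC·BB·ABC·B·ABC·ABC·BB·ABC·B·ABC
    A ↦ BB
    B ↦ ABC
    C ↦ B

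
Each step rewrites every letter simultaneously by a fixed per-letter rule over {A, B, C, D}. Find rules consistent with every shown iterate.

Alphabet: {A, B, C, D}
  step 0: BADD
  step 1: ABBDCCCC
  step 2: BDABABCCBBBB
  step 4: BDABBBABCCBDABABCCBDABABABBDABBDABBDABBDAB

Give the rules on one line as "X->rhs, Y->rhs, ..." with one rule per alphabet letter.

A->BD, B->AB, C->B, D->CC

  step 1 ⇒ step 2: ABBDCCCC ⇒ BD·AB·AB·CC·B·B·B·B
    A ↦ BD
    B ↦ AB
    C ↦ B
    D ↦ CC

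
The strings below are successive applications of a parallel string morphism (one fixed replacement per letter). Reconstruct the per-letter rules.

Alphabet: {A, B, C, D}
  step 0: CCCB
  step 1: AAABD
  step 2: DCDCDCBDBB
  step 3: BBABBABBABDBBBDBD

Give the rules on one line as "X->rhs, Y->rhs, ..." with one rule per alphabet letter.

A->DC, B->BD, C->A, D->BB

  step 2 ⇒ step 3: DCDCDCBDBB ⇒ BB·A·BB·A·BB·A·BD·BB·BD·BD
    B ↦ BD
    C ↦ A
    D ↦ BB
  step 1 ⇒ step 2: AAABD ⇒ DC·DC·DC·BD·BB
    A ↦ DC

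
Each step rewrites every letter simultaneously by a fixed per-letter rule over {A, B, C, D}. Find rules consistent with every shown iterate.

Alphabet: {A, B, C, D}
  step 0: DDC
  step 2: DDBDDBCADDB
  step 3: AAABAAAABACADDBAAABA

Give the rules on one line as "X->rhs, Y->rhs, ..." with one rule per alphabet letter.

  step 2 ⇒ step 3: DDBDDBCADDB ⇒ A·A·ABA·A·A·ABA·CA·DDB·A·A·ABA
    A ↦ DDB
    B ↦ ABA
    C ↦ CA
    D ↦ A

A->DDB, B->ABA, C->CA, D->A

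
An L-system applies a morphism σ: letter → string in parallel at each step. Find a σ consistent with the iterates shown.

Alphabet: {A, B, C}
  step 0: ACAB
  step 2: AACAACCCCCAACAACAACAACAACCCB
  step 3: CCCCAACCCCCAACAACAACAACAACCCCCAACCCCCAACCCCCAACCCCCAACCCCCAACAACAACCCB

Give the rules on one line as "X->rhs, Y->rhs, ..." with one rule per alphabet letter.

A->CC, B->CCB, C->AAC

  step 2 ⇒ step 3: AACAACCCCCAACAACAACAACAACCCB ⇒ CC·CC·AAC·CC·CC·AAC·AAC·AAC·AAC·AAC·CC·CC·AAC·CC·CC·AAC·CC·CC·AAC·CC·CC·AAC·CC·CC·AAC·AAC·AAC·CCB
    A ↦ CC
    B ↦ CCB
    C ↦ AAC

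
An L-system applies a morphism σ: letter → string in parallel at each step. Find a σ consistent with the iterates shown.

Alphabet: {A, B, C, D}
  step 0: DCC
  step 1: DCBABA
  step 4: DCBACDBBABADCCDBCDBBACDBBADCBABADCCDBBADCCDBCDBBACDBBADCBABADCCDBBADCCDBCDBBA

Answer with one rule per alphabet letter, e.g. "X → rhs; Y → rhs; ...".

A->BA, B->CDB, C->BA, D->DC

  step 0 ⇒ step 1: DCC ⇒ DC·BA·BA
    C ↦ BA
    D ↦ DC
    A ↦ BA  (constrained at step 1)
    B ↦ CDB  (constrained at step 1)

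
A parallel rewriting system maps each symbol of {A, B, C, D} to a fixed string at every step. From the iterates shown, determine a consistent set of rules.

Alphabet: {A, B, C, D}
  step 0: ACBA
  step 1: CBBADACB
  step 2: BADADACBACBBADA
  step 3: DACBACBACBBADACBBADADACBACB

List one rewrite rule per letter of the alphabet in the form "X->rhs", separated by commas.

  step 2 ⇒ step 3: BADADACBACBBADA ⇒ DA·CB·A·CB·A·CB·BA·DA·CB·BA·DA·DA·CB·A·CB
    A ↦ CB
    B ↦ DA
    C ↦ BA
    D ↦ A

A->CB, B->DA, C->BA, D->A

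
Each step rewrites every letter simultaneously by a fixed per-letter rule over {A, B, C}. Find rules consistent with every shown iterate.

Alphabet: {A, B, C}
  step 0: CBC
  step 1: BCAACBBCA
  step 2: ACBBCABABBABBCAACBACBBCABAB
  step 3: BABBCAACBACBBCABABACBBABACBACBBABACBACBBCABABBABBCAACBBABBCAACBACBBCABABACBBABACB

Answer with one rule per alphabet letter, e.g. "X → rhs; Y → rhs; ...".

  step 2 ⇒ step 3: ACBBCABABBABBCAACBACBBCABAB ⇒ BAB·BCA·ACB·ACB·BCA·BAB·ACB·BAB·ACB·ACB·BAB·ACB·ACB·BCA·BAB·BAB·BCA·ACB·BAB·BCA·ACB·ACB·BCA·BAB·ACB·BAB·ACB
    A ↦ BAB
    B ↦ ACB
    C ↦ BCA

A->BAB, B->ACB, C->BCA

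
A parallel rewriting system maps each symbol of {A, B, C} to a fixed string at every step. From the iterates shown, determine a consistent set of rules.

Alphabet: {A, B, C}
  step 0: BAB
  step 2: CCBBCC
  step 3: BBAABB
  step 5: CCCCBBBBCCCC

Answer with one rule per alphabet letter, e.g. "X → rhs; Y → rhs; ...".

A->CC, B->A, C->B

  step 2 ⇒ step 3: CCBBCC ⇒ B·B·A·A·B·B
    B ↦ A
    C ↦ B
    A ↦ CC  (constrained at step 0)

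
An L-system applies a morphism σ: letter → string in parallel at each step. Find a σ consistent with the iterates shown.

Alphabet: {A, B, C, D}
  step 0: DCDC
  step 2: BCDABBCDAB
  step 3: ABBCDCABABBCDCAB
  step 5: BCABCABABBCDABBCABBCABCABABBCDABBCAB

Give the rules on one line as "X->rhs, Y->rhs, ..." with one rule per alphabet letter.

A->C, B->AB, C->B, D->CD

  step 2 ⇒ step 3: BCDABBCDAB ⇒ AB·B·CD·C·AB·AB·B·CD·C·AB
    A ↦ C
    B ↦ AB
    C ↦ B
    D ↦ CD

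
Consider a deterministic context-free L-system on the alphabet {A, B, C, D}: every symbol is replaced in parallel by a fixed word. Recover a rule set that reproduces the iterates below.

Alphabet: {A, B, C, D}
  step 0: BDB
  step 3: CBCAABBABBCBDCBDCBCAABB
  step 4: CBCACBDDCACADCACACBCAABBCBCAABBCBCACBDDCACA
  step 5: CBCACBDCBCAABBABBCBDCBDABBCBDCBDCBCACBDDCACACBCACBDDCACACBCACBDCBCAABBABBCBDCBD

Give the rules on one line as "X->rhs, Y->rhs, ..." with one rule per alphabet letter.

  step 4 ⇒ step 5: CBCACBDDCACADCACACBCAABBCBCAABBCBCACBDDCACA ⇒ CB·CA·CB·D·CB·CA·ABB·ABB·CB·D·CB·D·ABB·CB·D·CB·D·CB·CA·CB·D·D·CA·CA·CB·CA·CB·D·D·CA·CA·CB·CA·CB·D·CB·CA·ABB·ABB·CB·D·CB·D
    A ↦ D
    B ↦ CA
    C ↦ CB
    D ↦ ABB

A->D, B->CA, C->CB, D->ABB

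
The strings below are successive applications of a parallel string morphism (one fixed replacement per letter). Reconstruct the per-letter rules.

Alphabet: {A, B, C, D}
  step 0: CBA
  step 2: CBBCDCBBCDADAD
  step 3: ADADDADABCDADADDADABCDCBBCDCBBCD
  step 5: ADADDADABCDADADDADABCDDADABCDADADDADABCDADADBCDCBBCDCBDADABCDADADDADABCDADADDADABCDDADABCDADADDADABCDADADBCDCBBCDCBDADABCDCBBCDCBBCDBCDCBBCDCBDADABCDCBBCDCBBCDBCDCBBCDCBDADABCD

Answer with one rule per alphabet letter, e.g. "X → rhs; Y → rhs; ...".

  step 2 ⇒ step 3: CBBCDCBBCDADAD ⇒ ADA·D·D·ADA·BCD·ADA·D·D·ADA·BCD·CB·BCD·CB·BCD
    A ↦ CB
    B ↦ D
    C ↦ ADA
    D ↦ BCD

A->CB, B->D, C->ADA, D->BCD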